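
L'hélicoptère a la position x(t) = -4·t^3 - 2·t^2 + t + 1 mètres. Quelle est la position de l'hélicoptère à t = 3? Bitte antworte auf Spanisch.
Usando x(t) = -4·t^3 - 2·t^2 + t + 1 y sustituyendo t = 3, encontramos x = -122.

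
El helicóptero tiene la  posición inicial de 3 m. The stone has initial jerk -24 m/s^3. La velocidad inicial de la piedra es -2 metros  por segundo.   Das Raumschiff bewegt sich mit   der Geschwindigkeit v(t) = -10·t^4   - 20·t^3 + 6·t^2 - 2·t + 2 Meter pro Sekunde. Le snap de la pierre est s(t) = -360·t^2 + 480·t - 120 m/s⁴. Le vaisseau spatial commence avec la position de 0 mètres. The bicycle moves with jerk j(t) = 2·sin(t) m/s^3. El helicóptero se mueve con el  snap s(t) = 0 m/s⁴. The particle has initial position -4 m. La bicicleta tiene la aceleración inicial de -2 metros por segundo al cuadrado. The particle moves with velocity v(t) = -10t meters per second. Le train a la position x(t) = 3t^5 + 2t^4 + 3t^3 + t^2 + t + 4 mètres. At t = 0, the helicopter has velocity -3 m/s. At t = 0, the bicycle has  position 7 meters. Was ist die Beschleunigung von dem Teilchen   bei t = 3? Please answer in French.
Nous devons dériver notre équation de la vitesse v(t) = -10·t 1 fois. En dérivant la vitesse, nous obtenons l'accélération: a(t) = -10. De l'équation de l'accélération a(t) = -10, nous substituons t = 3 pour obtenir a = -10.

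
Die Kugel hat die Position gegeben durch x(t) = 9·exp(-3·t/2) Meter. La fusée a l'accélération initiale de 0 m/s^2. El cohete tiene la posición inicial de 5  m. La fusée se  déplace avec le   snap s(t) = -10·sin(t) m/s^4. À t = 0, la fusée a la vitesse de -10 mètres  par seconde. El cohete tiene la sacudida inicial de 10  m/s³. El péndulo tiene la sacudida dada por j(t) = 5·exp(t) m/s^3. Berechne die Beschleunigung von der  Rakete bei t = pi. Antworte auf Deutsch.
Wir müssen unsere Gleichung für den Snap s(t) = -10·sin(t) 2-mal integrieren. Die Stammfunktion von dem Snap, mit j(0) = 10, ergibt den Ruck: j(t) = 10·cos(t). Mit ∫j(t)dt und Anwendung von a(0) = 0, finden wir a(t) = 10·sin(t). Wir haben die Beschleunigung a(t) = 10·sin(t). Durch Einsetzen von t = pi: a(pi) = 0.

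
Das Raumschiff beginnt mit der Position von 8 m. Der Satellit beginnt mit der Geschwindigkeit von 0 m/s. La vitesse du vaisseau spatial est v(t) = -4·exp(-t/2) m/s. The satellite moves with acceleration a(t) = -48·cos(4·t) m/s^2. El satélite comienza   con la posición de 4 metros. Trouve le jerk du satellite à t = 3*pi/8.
Pour résoudre ceci, nous devons prendre 1 dérivée de notre équation de l'accélération a(t) = -48·cos(4·t). En prenant d/dt de a(t), nous trouvons j(t) = 192·sin(4·t). En utilisant j(t) = 192·sin(4·t) et en substituant t = 3*pi/8, nous trouvons j = -192.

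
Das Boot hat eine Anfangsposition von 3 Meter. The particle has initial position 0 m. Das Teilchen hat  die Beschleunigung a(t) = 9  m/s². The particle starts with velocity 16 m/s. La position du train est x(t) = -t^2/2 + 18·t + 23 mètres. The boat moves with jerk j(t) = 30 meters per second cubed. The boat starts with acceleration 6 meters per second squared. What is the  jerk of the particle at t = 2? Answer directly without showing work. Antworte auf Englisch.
The jerk at t = 2 is j = 0.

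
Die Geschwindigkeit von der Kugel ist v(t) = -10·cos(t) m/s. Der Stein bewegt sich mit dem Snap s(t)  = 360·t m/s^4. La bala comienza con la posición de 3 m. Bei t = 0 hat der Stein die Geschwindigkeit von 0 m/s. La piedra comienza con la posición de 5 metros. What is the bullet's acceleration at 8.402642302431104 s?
We must differentiate our velocity equation v(t) = -10·cos(t) 1 time. Taking d/dt of v(t), we find a(t) = 10·sin(t). Using a(t) = 10·sin(t) and substituting t = 8.402642302431104, we find a = 8.53223808710282.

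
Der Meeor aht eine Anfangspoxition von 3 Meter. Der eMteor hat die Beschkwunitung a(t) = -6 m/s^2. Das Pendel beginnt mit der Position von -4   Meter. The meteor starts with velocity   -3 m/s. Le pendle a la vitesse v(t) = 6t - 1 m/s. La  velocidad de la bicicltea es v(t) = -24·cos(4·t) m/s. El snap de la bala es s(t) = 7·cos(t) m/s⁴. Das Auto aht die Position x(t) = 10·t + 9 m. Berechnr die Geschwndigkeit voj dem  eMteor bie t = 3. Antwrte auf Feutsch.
Ausgehend von der Beschleunigung a(t) = -6, nehmen wir 1 Stammfunktion. Mit ∫a(t)dt und Anwendung von v(0) = -3, finden wir v(t) = -6·t - 3. Aus der Gleichung für die Geschwindigkeit v(t) = -6·t - 3, setzen wir t = 3 ein und erhalten v = -21.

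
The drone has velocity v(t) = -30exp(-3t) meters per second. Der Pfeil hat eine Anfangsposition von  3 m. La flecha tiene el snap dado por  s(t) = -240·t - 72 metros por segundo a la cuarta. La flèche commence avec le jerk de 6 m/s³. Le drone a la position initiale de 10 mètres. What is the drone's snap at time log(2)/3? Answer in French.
Pour résoudre ceci, nous devons prendre 3 dérivées de notre équation de la vitesse v(t) = -30·exp(-3·t). En dérivant la vitesse, nous obtenons l'accélération: a(t) = 90·exp(-3·t). En prenant d/dt de a(t), nous trouvons j(t) = -270·exp(-3·t). En prenant d/dt de j(t), nous trouvons s(t) = 810·exp(-3·t). De l'équation du snap s(t) = 810·exp(-3·t), nous substituons t = log(2)/3 pour obtenir s = 405.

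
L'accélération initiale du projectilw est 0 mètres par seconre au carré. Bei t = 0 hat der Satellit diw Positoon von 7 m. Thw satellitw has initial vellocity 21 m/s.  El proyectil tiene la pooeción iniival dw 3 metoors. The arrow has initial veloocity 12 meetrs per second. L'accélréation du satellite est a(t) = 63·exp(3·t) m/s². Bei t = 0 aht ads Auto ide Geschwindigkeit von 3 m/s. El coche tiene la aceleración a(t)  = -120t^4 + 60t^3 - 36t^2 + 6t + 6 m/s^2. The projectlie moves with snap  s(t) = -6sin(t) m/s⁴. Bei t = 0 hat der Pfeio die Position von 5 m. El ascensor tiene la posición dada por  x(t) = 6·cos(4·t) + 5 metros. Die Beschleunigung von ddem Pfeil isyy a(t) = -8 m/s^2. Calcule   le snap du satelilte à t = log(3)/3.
En partant de l'accélération a(t) = 63·exp(3·t), nous prenons 2 dérivées. En dérivant l'accélération, nous obtenons le jerk: j(t) = 189·exp(3·t). En prenant d/dt de j(t), nous trouvons s(t) = 567·exp(3·t). En utilisant s(t) = 567·exp(3·t) et en substituant t = log(3)/3, nous trouvons s = 1701.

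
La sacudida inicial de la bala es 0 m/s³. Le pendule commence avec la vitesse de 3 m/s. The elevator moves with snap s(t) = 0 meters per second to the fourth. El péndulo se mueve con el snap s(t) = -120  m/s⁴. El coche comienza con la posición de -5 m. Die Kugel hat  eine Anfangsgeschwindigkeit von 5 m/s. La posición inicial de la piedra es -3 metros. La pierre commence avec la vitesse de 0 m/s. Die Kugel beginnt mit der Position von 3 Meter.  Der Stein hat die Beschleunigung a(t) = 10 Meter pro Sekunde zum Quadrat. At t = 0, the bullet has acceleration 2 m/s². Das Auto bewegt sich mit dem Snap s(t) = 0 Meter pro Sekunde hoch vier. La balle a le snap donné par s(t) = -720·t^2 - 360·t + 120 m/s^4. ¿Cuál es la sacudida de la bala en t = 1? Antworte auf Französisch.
Nous devons intégrer notre équation du snap s(t) = -720·t^2 - 360·t + 120 1 fois. La primitive du snap, avec j(0) = 0, donne le jerk: j(t) = 60·t·(-4·t^2 - 3·t + 2). En utilisant j(t) = 60·t·(-4·t^2 - 3·t + 2) et en substituant t = 1, nous trouvons j = -300.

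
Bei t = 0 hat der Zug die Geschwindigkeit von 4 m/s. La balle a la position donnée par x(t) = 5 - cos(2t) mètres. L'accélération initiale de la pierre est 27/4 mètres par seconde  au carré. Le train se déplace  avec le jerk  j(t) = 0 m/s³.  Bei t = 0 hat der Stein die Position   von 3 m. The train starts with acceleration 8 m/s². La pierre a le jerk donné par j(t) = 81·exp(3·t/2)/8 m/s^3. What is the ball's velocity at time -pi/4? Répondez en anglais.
To solve this, we need to take 1 derivative of our position equation x(t) = 5 - cos(2·t). The derivative of position gives velocity: v(t) = 2·sin(2·t). Using v(t) = 2·sin(2·t) and substituting t = -pi/4, we find v = -2.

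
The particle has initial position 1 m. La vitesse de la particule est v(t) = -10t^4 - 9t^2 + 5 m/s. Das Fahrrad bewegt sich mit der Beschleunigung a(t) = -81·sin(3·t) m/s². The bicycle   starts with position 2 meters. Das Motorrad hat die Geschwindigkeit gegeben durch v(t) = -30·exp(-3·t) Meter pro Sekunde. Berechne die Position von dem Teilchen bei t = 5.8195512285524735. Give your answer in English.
Starting from velocity v(t) = -10·t^4 - 9·t^2 + 5, we take 1 antiderivative. The antiderivative of velocity is position. Using x(0) = 1, we get x(t) = -2·t^5 - 3·t^3 + 5·t + 1. From the given position equation x(t) = -2·t^5 - 3·t^3 + 5·t + 1, we substitute t = 5.8195512285524735 to get x = -13911.0609793899.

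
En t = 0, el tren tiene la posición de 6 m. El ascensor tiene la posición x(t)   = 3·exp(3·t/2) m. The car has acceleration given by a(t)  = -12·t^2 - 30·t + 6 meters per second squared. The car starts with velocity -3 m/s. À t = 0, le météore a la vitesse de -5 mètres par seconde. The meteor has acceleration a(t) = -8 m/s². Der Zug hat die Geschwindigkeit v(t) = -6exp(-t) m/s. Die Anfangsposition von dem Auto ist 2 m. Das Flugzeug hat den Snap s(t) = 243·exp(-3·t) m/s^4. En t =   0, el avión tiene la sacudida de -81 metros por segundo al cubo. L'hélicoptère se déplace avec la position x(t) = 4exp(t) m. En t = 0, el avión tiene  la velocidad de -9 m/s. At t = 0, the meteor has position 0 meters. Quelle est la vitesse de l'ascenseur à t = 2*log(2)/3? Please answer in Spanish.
Debemos derivar nuestra ecuación de la posición x(t) = 3·exp(3·t/2) 1 vez. La derivada de la posición da la velocidad: v(t) = 9·exp(3·t/2)/2. Tenemos la velocidad v(t) = 9·exp(3·t/2)/2. Sustituyendo t = 2*log(2)/3: v(2*log(2)/3) = 9.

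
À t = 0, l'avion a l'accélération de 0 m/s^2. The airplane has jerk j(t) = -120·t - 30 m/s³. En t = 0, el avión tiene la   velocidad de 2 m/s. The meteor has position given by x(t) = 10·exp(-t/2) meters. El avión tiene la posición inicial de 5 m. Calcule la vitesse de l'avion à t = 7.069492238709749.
Nous devons intégrer notre équation du jerk j(t) = -120·t - 30 2 fois. L'intégrale du jerk est l'accélération. En utilisant a(0) = 0, nous obtenons a(t) = 30·t·(-2·t - 1). En prenant ∫a(t)dt et en appliquant v(0) = 2, nous trouvons v(t) = -20·t^3 - 15·t^2 + 2. En utilisant v(t) = -20·t^3 - 15·t^2 + 2 et en substituant t = 7.069492238709749, nous trouvons v = -7814.00795322391.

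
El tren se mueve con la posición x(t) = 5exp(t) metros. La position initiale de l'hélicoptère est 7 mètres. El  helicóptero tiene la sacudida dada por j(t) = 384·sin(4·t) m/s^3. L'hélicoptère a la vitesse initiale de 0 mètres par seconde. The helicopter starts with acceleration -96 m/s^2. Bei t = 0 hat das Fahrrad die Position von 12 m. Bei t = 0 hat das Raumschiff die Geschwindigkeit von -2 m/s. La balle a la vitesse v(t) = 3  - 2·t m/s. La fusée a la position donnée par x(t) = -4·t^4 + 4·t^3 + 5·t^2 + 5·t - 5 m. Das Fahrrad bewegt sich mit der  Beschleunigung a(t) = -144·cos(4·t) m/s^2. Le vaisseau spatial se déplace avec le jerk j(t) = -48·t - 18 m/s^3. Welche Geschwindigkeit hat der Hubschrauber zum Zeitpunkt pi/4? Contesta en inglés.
We need to integrate our jerk equation j(t) = 384·sin(4·t) 2 times. The antiderivative of jerk, with a(0) = -96, gives acceleration: a(t) = -96·cos(4·t). Integrating acceleration and using the initial condition v(0) = 0, we get v(t) = -24·sin(4·t). From the given velocity equation v(t) = -24·sin(4·t), we substitute t = pi/4 to get v = 0.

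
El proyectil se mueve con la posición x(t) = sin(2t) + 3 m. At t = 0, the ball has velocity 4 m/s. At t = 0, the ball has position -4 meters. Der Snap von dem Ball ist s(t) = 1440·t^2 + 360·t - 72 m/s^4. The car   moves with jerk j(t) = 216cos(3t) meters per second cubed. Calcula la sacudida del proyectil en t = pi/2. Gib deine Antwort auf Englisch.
We must differentiate our position equation x(t) = sin(2·t) + 3 3 times. Taking d/dt of x(t), we find v(t) = 2·cos(2·t). Taking d/dt of v(t), we find a(t) = -4·sin(2·t). Differentiating acceleration, we get jerk: j(t) = -8·cos(2·t). From the given jerk equation j(t) = -8·cos(2·t), we substitute t = pi/2 to get j = 8.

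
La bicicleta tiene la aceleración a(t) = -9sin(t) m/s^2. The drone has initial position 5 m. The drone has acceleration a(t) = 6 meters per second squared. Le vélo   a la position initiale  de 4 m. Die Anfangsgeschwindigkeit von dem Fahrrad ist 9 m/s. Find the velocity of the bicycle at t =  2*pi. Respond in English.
To find the answer, we compute 1 antiderivative of a(t) = -9·sin(t). The integral of acceleration, with v(0) = 9, gives velocity: v(t) = 9·cos(t). From the given velocity equation v(t) = 9·cos(t), we substitute t = 2*pi to get v = 9.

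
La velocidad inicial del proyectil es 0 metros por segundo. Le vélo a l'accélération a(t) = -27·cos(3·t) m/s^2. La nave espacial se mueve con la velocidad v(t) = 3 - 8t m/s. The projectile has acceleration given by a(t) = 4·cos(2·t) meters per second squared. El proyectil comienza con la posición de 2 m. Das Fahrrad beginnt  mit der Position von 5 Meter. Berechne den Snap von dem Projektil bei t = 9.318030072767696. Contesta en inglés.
To solve this, we need to take 2 derivatives of our acceleration equation a(t) = 4·cos(2·t). Differentiating acceleration, we get jerk: j(t) = -8·sin(2·t). Taking d/dt of j(t), we find s(t) = -16·cos(2·t). We have snap s(t) = -16·cos(2·t). Substituting t = 9.318030072767696: s(9.318030072767696) = -15.6367393777606.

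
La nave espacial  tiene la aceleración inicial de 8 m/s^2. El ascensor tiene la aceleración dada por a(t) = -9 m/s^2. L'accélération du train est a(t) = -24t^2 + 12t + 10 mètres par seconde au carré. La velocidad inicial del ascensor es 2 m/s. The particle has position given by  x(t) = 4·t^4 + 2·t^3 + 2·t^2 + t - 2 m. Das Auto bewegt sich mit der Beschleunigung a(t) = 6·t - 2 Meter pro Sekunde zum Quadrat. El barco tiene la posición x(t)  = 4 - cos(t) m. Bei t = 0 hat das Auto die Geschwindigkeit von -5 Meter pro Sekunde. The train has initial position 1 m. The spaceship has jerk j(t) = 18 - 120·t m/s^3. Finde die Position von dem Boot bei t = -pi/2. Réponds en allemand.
Wir haben die Position x(t) = 4 - cos(t). Durch Einsetzen von t = -pi/2: x(-pi/2) = 4.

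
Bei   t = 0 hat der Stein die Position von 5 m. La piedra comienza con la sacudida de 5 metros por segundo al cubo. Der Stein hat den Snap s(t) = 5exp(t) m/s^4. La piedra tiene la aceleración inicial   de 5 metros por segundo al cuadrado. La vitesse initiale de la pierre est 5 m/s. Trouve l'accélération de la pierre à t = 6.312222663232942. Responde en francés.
Pour résoudre ceci, nous devons prendre 2 intégrales de notre équation du snap s(t) = 5·exp(t). En prenant ∫s(t)dt et en appliquant j(0) = 5, nous trouvons j(t) = 5·exp(t). En intégrant le jerk et en utilisant la condition initiale a(0) = 5, nous obtenons a(t) = 5·exp(t). De l'équation de l'accélération a(t) = 5·exp(t), nous substituons t = 6.312222663232942 pour obtenir a = 2756.34436589100.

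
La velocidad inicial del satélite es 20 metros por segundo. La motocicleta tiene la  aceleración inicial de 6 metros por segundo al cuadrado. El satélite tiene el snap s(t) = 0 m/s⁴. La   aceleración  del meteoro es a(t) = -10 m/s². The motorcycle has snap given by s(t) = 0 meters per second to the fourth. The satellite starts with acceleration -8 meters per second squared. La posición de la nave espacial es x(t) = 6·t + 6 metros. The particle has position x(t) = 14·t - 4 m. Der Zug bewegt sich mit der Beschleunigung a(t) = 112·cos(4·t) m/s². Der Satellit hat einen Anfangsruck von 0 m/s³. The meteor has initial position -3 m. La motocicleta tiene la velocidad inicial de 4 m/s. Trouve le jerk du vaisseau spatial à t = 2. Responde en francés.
En partant de la position x(t) = 6·t + 6, nous prenons 3 dérivées. En prenant d/dt de x(t), nous trouvons v(t) = 6. La dérivée de la vitesse donne l'accélération: a(t) = 0. La dérivée de l'accélération donne le jerk: j(t) = 0. De l'équation du jerk j(t) = 0, nous substituons t = 2 pour obtenir j = 0.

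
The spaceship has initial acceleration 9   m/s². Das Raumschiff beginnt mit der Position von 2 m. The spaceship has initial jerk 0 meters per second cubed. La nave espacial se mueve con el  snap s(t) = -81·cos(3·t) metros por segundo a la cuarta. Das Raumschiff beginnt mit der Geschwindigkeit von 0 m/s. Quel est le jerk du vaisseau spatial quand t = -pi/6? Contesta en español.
Partiendo del snap s(t) = -81·cos(3·t), tomamos 1 antiderivada. La antiderivada del snap es la sacudida. Usando j(0) = 0, obtenemos j(t) = -27·sin(3·t). De la ecuación de la sacudida j(t) = -27·sin(3·t), sustituimos t = -pi/6 para obtener j = 27.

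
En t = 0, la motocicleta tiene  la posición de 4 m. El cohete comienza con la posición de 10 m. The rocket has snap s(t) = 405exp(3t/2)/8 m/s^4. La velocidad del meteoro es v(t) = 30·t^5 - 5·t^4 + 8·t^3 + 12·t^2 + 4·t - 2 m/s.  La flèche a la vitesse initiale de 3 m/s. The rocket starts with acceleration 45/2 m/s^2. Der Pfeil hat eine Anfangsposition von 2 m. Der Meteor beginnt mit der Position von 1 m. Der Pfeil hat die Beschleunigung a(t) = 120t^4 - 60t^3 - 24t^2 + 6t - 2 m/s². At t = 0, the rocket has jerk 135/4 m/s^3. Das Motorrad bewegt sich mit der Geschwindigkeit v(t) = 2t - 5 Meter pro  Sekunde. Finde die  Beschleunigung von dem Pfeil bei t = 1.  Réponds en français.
De l'équation de l'accélération a(t) = 120·t^4 - 60·t^3 - 24·t^2 + 6·t - 2, nous substituons t = 1 pour obtenir a = 40.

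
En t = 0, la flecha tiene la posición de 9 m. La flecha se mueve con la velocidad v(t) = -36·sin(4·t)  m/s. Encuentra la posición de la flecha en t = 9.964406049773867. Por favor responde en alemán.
Ausgehend von der Geschwindigkeit v(t) = -36·sin(4·t), nehmen wir 1 Integral. Das Integral von der Geschwindigkeit, mit x(0) = 9, ergibt die Position: x(t) = 9·cos(4·t). Aus der Gleichung für die Position x(t) = 9·cos(4·t), setzen wir t = 9.964406049773867 ein und erhalten x = -4.99015556280088.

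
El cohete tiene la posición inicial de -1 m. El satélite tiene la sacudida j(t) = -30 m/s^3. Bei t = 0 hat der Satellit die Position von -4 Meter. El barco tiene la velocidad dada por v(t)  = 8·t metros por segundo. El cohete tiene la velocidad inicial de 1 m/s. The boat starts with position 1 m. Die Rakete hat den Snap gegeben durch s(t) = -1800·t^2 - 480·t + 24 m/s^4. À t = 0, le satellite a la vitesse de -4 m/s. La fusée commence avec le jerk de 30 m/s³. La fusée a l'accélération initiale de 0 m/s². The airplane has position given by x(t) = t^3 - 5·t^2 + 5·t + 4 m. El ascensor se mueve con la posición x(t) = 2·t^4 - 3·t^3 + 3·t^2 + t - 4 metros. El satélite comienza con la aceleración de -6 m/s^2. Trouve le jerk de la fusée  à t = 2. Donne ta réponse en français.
Nous devons trouver la primitive de notre équation du snap s(t) = -1800·t^2 - 480·t + 24 1 fois. La primitive du snap est le jerk. En utilisant j(0) = 30, nous obtenons j(t) = -600·t^3 - 240·t^2 + 24·t + 30. En utilisant j(t) = -600·t^3 - 240·t^2 + 24·t + 30 et en substituant t = 2, nous trouvons j = -5682.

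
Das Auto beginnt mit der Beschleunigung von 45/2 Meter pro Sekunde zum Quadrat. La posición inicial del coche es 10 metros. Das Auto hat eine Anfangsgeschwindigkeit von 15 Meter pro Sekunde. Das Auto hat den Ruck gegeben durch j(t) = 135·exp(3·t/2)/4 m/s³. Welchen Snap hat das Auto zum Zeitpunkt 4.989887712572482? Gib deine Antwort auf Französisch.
Pour résoudre ceci, nous devons prendre 1 dérivée de notre équation du jerk j(t) = 135·exp(3·t/2)/4. En prenant d/dt de j(t), nous trouvons s(t) = 405·exp(3·t/2)/8. De l'équation du snap s(t) = 405·exp(3·t/2)/8, nous substituons t = 4.989887712572482 pour obtenir s = 90154.2250377086.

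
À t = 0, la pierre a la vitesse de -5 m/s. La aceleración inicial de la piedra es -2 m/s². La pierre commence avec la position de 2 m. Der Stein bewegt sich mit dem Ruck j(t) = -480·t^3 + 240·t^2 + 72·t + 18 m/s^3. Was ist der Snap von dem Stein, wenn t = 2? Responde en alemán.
Ausgehend von dem Ruck j(t) = -480·t^3 + 240·t^2 + 72·t + 18, nehmen wir 1 Ableitung. Mit d/dt von j(t) finden wir s(t) = -1440·t^2 + 480·t + 72. Wir haben den Snap s(t) = -1440·t^2 + 480·t + 72. Durch Einsetzen von t = 2: s(2) = -4728.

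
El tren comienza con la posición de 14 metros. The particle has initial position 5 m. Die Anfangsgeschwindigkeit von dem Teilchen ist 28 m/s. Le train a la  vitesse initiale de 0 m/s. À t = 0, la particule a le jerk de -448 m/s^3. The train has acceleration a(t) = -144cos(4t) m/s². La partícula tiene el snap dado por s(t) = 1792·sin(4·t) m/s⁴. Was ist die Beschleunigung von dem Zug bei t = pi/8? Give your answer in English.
We have acceleration a(t) = -144·cos(4·t). Substituting t = pi/8: a(pi/8) = 0.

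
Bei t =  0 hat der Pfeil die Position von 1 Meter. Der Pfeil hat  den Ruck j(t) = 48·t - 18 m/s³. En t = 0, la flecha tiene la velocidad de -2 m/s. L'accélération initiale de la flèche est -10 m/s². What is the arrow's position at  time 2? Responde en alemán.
Wir müssen das Integral unserer Gleichung für den Ruck j(t) = 48·t - 18 3-mal finden. Die Stammfunktion von dem Ruck ist die Beschleunigung. Mit a(0) = -10 erhalten wir a(t) = 24·t^2 - 18·t - 10. Das Integral von der Beschleunigung, mit v(0) = -2, ergibt die Geschwindigkeit: v(t) = 8·t^3 - 9·t^2 - 10·t - 2. Die Stammfunktion von der Geschwindigkeit, mit x(0) = 1, ergibt die Position: x(t) = 2·t^4 - 3·t^3 - 5·t^2 - 2·t + 1. Wir haben die Position x(t) = 2·t^4 - 3·t^3 - 5·t^2 - 2·t + 1. Durch Einsetzen von t = 2: x(2) = -15.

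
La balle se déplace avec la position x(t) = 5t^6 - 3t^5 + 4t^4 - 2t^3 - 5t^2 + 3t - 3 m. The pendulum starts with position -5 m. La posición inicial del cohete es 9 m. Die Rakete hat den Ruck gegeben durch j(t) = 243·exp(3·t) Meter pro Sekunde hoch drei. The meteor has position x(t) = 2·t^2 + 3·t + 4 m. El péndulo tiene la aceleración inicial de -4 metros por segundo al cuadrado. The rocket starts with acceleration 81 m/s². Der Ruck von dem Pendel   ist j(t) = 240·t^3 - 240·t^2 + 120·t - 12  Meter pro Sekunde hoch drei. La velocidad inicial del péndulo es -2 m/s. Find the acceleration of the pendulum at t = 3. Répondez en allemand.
Ausgehend von dem Ruck j(t) = 240·t^3 - 240·t^2 + 120·t - 12, nehmen wir 1 Integral. Durch Integration von dem Ruck und Verwendung der Anfangsbedingung a(0) = -4, erhalten wir a(t) = 60·t^4 - 80·t^3 + 60·t^2 - 12·t - 4. Mit a(t) = 60·t^4 - 80·t^3 + 60·t^2 - 12·t - 4 und Einsetzen von t = 3, finden wir a = 3200.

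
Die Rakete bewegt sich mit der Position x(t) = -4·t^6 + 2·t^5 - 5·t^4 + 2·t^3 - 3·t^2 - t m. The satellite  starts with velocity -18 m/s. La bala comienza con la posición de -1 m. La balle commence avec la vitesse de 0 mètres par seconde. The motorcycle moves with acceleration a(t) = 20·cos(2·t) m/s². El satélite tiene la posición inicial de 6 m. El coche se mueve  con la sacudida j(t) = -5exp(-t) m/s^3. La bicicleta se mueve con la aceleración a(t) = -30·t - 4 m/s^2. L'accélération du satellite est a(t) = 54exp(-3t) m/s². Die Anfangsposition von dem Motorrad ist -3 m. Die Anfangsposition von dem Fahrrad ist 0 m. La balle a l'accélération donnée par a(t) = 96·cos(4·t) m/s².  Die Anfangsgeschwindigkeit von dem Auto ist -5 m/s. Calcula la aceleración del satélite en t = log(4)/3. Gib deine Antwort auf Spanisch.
Usando a(t) = 54·exp(-3·t) y sustituyendo t = log(4)/3, encontramos a = 27/2.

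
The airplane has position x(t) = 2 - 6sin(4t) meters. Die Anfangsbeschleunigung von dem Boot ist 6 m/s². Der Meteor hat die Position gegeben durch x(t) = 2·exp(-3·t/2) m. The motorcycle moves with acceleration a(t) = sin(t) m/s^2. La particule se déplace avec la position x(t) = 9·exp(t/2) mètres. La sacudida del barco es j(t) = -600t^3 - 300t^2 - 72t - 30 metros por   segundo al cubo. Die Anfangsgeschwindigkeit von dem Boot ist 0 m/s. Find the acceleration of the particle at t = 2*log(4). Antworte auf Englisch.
To solve this, we need to take 2 derivatives of our position equation x(t) = 9·exp(t/2). The derivative of position gives velocity: v(t) = 9·exp(t/2)/2. The derivative of velocity gives acceleration: a(t) = 9·exp(t/2)/4. From the given acceleration equation a(t) = 9·exp(t/2)/4, we substitute t = 2*log(4) to get a = 9.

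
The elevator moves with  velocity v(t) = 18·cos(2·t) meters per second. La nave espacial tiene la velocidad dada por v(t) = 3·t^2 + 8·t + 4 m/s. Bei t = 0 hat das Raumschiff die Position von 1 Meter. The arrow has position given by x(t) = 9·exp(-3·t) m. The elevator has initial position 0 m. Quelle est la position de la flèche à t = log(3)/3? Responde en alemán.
Mit x(t) = 9·exp(-3·t) und Einsetzen von t = log(3)/3, finden wir x = 3.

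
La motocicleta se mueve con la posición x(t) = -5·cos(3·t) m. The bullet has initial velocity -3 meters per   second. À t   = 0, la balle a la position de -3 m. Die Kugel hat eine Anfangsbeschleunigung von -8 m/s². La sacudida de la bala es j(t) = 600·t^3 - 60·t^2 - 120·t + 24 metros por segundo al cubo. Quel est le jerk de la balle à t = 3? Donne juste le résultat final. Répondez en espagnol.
j(3) = 15324.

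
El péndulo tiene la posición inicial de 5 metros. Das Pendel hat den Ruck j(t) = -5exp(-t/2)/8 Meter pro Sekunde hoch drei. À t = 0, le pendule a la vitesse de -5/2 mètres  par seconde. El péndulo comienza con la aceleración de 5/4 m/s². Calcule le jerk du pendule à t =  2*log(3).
De l'équation du jerk j(t) = -5·exp(-t/2)/8, nous substituons t = 2*log(3) pour obtenir j = -5/24.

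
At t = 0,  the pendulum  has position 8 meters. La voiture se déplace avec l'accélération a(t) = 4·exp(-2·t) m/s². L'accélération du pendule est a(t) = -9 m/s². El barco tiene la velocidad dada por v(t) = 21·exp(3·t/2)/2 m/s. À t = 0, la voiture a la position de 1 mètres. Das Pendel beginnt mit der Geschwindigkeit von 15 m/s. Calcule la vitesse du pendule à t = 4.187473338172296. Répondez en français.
Nous devons intégrer notre équation de l'accélération a(t) = -9 1 fois. L'intégrale de l'accélération, avec v(0) = 15, donne la vitesse: v(t) = 15 - 9·t. Nous avons la vitesse v(t) = 15 - 9·t. En substituant t = 4.187473338172296: v(4.187473338172296) = -22.6872600435507.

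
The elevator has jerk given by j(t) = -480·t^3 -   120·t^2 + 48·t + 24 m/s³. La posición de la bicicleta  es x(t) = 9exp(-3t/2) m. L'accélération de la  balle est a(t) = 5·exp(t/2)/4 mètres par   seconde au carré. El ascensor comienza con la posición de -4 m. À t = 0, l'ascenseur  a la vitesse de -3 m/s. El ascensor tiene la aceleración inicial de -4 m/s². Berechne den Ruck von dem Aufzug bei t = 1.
Mit j(t) = -480·t^3 - 120·t^2 + 48·t + 24 und Einsetzen von t = 1, finden wir j = -528.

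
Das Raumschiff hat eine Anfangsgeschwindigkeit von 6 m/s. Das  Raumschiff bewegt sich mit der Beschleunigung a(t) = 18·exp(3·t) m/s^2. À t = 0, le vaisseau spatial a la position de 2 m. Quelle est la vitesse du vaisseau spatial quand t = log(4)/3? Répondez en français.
En partant de l'accélération a(t) = 18·exp(3·t), nous prenons 1 intégrale. L'intégrale de l'accélération est la vitesse. En utilisant v(0) = 6, nous obtenons v(t) = 6·exp(3·t). Nous avons la vitesse v(t) = 6·exp(3·t). En substituant t = log(4)/3: v(log(4)/3) = 24.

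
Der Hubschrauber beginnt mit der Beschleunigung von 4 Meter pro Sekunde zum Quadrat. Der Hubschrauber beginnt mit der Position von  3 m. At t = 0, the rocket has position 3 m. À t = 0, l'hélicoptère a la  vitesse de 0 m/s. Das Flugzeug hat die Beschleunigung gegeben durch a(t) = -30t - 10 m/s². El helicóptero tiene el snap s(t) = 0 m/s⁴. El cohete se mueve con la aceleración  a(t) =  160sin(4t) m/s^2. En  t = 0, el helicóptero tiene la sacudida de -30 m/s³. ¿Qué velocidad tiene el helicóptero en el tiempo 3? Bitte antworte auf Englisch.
We must find the antiderivative of our snap equation s(t) = 0 3 times. Finding the integral of s(t) and using j(0) = -30: j(t) = -30. Taking ∫j(t)dt and applying a(0) = 4, we find a(t) = 4 - 30·t. Taking ∫a(t)dt and applying v(0) = 0, we find v(t) = t·(4 - 15·t). From the given velocity equation v(t) = t·(4 - 15·t), we substitute t = 3 to get v = -123.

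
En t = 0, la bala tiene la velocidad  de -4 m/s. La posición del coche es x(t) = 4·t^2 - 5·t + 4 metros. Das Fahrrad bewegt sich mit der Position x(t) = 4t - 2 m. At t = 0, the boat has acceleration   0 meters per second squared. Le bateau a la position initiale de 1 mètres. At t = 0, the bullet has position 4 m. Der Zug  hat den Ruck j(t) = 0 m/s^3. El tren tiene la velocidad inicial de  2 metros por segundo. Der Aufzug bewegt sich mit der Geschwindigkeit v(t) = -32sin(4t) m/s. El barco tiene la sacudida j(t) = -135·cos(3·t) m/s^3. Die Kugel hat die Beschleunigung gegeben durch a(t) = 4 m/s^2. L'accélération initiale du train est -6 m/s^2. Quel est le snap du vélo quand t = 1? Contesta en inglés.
Starting from position x(t) = 4·t - 2, we take 4 derivatives. Differentiating position, we get velocity: v(t) = 4. Taking d/dt of v(t), we find a(t) = 0. The derivative of acceleration gives jerk: j(t) = 0. The derivative of jerk gives snap: s(t) = 0. We have snap s(t) = 0. Substituting t = 1: s(1) = 0.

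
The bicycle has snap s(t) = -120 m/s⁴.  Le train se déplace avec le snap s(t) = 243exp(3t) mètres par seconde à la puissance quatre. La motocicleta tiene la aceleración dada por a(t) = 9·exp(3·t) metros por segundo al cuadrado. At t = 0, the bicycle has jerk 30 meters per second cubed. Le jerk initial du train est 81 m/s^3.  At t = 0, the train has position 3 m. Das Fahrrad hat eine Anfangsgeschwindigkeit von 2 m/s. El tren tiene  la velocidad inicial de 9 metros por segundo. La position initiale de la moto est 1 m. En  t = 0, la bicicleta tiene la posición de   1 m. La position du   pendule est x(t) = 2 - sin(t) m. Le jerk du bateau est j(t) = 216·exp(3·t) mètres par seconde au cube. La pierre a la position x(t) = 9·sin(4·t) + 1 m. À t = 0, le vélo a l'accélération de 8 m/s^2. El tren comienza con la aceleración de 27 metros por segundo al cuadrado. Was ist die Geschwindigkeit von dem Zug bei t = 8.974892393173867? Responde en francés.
Nous devons intégrer notre équation du snap s(t) = 243·exp(3·t) 3 fois. L'intégrale du snap, avec j(0) = 81, donne le jerk: j(t) = 81·exp(3·t). L'intégrale du jerk est l'accélération. En utilisant a(0) = 27, nous obtenons a(t) = 27·exp(3·t). La primitive de l'accélération est la vitesse. En utilisant v(0) = 9, nous obtenons v(t) = 9·exp(3·t). En utilisant v(t) = 9·exp(3·t) et en substituant t = 8.974892393173867, nous trouvons v = 4441004727976.86.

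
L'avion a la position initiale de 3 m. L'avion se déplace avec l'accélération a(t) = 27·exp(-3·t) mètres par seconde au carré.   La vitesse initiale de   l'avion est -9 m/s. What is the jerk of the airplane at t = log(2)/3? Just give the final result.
The answer is -81/2.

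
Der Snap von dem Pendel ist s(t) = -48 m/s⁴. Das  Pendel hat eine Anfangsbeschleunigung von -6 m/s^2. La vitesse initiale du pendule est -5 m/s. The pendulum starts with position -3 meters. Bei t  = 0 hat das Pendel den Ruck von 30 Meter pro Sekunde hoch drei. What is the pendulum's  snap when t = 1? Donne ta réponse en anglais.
From the given snap equation s(t) = -48, we substitute t = 1 to get s = -48.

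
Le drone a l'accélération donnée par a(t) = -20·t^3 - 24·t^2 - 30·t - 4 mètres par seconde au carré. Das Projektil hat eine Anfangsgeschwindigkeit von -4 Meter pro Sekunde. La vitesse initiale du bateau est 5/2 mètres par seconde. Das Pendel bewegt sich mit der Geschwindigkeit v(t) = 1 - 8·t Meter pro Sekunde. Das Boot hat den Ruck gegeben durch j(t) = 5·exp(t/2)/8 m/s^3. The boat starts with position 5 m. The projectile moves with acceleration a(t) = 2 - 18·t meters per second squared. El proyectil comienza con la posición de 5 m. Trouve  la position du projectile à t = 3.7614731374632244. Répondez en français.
Nous devons trouver l'intégrale de notre équation de l'accélération a(t) = 2 - 18·t 2 fois. En intégrant l'accélération et en utilisant la condition initiale v(0) = -4, nous obtenons v(t) = -9·t^2 + 2·t - 4. En prenant ∫v(t)dt et en appliquant x(0) = 5, nous trouvons x(t) = -3·t^3 + t^2 - 4·t + 5. En utilisant x(t) = -3·t^3 + t^2 - 4·t + 5 et en substituant t = 3.7614731374632244, nous trouvons x = -155.556853486721.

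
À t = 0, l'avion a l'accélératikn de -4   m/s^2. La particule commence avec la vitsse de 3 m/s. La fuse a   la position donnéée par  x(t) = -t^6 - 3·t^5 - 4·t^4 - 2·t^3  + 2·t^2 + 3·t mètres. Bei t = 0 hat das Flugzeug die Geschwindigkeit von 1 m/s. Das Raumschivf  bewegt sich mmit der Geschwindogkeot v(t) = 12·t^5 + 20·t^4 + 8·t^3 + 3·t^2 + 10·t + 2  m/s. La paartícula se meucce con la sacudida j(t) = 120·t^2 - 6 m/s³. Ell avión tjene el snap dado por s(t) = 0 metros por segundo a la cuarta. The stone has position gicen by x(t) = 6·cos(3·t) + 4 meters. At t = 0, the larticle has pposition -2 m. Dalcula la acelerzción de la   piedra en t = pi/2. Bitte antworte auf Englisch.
To solve this, we need to take 2 derivatives of our position equation x(t) = 6·cos(3·t) + 4. The derivative of position gives velocity: v(t) = -18·sin(3·t). Taking d/dt of v(t), we find a(t) = -54·cos(3·t). We have acceleration a(t) = -54·cos(3·t). Substituting t = pi/2: a(pi/2) = 0.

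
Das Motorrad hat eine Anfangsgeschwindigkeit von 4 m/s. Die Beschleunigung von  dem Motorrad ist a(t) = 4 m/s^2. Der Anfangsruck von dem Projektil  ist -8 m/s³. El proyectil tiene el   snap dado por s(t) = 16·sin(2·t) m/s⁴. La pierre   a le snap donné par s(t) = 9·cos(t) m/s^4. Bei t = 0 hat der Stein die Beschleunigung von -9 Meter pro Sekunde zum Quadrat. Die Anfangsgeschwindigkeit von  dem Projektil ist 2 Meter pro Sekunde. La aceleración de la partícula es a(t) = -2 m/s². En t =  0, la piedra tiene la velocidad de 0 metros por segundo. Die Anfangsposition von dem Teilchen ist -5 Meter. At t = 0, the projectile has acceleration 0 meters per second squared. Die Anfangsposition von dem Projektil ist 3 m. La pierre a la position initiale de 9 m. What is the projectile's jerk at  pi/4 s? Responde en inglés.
To find the answer, we compute 1 antiderivative of s(t) = 16·sin(2·t). The integral of snap, with j(0) = -8, gives jerk: j(t) = -8·cos(2·t). From the given jerk equation j(t) = -8·cos(2·t), we substitute t = pi/4 to get j = 0.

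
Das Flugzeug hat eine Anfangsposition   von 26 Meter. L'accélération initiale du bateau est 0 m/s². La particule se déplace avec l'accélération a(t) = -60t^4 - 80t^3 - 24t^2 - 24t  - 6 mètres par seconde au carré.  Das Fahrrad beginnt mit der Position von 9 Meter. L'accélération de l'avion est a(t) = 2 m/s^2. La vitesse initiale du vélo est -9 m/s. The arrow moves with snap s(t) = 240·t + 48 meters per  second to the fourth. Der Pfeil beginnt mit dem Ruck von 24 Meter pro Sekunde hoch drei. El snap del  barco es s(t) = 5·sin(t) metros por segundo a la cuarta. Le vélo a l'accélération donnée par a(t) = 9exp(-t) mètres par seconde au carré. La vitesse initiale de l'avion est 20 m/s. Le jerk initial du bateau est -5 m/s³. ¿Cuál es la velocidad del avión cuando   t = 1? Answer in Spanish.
Necesitamos integrar nuestra ecuación de la aceleración a(t) = 2 1 vez. La antiderivada de la aceleración es la velocidad. Usando v(0) = 20, obtenemos v(t) = 2·t + 20. Usando v(t) = 2·t + 20 y sustituyendo t = 1, encontramos v = 22.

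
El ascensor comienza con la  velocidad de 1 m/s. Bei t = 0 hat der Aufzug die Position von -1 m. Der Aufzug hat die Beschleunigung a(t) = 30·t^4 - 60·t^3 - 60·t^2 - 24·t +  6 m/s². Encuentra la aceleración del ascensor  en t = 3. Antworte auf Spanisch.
Usando a(t) = 30·t^4 - 60·t^3 - 60·t^2 - 24·t + 6 y sustituyendo t = 3, encontramos a = 204.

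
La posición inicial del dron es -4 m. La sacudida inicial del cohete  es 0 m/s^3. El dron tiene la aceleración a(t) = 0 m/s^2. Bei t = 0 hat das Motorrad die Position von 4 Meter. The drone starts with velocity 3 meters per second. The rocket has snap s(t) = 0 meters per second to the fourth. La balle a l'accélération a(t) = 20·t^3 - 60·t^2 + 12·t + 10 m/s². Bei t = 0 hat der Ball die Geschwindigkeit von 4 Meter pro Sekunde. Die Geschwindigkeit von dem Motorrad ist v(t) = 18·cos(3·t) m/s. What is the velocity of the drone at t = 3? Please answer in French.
En partant de l'accélération a(t) = 0, nous prenons 1 primitive. En intégrant l'accélération et en utilisant la condition initiale v(0) = 3, nous obtenons v(t) = 3. Nous avons la vitesse v(t) = 3. En substituant t = 3: v(3) = 3.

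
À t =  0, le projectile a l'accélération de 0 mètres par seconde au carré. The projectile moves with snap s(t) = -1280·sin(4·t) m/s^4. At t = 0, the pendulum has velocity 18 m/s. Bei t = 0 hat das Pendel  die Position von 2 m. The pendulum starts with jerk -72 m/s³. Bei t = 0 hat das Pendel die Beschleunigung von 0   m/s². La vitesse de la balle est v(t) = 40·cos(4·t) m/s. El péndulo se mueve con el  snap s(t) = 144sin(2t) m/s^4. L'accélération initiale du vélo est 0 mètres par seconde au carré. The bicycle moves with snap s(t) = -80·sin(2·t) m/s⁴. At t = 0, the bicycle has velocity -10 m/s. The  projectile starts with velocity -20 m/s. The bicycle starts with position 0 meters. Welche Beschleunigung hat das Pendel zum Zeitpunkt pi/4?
Um dies zu lösen, müssen wir 2 Integrale unserer Gleichung für den Snap s(t) = 144·sin(2·t) finden. Die Stammfunktion von dem Snap ist der Ruck. Mit j(0) = -72 erhalten wir j(t) = -72·cos(2·t). Die Stammfunktion von dem Ruck, mit a(0) = 0, ergibt die Beschleunigung: a(t) = -36·sin(2·t). Wir haben die Beschleunigung a(t) = -36·sin(2·t). Durch Einsetzen von t = pi/4: a(pi/4) = -36.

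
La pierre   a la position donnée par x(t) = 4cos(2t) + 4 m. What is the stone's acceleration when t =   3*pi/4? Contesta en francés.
En partant de la position x(t) = 4·cos(2·t) + 4, nous prenons 2 dérivées. La dérivée de la position donne la vitesse: v(t) = -8·sin(2·t). En prenant d/dt de v(t), nous trouvons a(t) = -16·cos(2·t). Nous avons l'accélération a(t) = -16·cos(2·t). En substituant t = 3*pi/4: a(3*pi/4) = 0.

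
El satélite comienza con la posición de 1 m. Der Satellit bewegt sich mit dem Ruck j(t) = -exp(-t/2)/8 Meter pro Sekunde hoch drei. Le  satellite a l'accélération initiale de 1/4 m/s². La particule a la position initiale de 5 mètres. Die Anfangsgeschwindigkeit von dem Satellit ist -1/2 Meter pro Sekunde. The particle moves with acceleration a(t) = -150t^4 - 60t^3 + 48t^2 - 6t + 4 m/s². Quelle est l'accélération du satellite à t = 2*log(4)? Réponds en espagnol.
Debemos encontrar la integral de nuestra ecuación de la sacudida j(t) = -exp(-t/2)/8 1 vez. La antiderivada de la sacudida, con a(0) = 1/4, da la aceleración: a(t) = exp(-t/2)/4. De la ecuación de la aceleración a(t) = exp(-t/2)/4, sustituimos t = 2*log(4) para obtener a = 1/16.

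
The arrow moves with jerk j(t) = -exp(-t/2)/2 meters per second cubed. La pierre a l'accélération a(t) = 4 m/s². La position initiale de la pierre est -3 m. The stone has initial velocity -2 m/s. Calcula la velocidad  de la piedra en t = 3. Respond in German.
Wir müssen das Integral unserer Gleichung für die Beschleunigung a(t) = 4 1-mal finden. Durch Integration von der Beschleunigung und Verwendung der Anfangsbedingung v(0) = -2, erhalten wir v(t) = 4·t - 2. Mit v(t) = 4·t - 2 und Einsetzen von t = 3, finden wir v = 10.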